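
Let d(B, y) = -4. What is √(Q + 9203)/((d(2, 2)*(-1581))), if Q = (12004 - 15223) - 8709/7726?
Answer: 5*√14284964522/48859224 ≈ 0.012231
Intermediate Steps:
Q = -24878703/7726 (Q = -3219 - 8709*1/7726 = -3219 - 8709/7726 = -24878703/7726 ≈ -3220.1)
√(Q + 9203)/((d(2, 2)*(-1581))) = √(-24878703/7726 + 9203)/((-4*(-1581))) = √(46223675/7726)/6324 = (5*√14284964522/7726)*(1/6324) = 5*√14284964522/48859224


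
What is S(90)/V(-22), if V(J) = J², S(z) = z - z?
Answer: 0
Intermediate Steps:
S(z) = 0
S(90)/V(-22) = 0/((-22)²) = 0/484 = 0*(1/484) = 0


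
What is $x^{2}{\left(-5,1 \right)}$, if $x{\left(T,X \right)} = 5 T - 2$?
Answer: $729$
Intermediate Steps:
$x{\left(T,X \right)} = -2 + 5 T$
$x^{2}{\left(-5,1 \right)} = \left(-2 + 5 \left(-5\right)\right)^{2} = \left(-2 - 25\right)^{2} = \left(-27\right)^{2} = 729$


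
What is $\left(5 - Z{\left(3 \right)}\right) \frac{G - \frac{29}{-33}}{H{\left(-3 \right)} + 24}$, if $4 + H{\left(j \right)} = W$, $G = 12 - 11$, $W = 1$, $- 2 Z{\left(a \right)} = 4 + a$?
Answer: $\frac{527}{693} \approx 0.76046$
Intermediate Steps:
$Z{\left(a \right)} = -2 - \frac{a}{2}$ ($Z{\left(a \right)} = - \frac{4 + a}{2} = -2 - \frac{a}{2}$)
$G = 1$
$H{\left(j \right)} = -3$ ($H{\left(j \right)} = -4 + 1 = -3$)
$\left(5 - Z{\left(3 \right)}\right) \frac{G - \frac{29}{-33}}{H{\left(-3 \right)} + 24} = \left(5 - \left(-2 - \frac{3}{2}\right)\right) \frac{1 - \frac{29}{-33}}{-3 + 24} = \left(5 - \left(-2 - \frac{3}{2}\right)\right) \frac{1 - - \frac{29}{33}}{21} = \left(5 - - \frac{7}{2}\right) \left(1 + \frac{29}{33}\right) \frac{1}{21} = \left(5 + \frac{7}{2}\right) \frac{62}{33} \cdot \frac{1}{21} = \frac{17}{2} \cdot \frac{62}{693} = \frac{527}{693}$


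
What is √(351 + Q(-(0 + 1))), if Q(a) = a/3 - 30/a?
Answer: √3426/3 ≈ 19.511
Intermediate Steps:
Q(a) = -30/a + a/3 (Q(a) = a*(⅓) - 30/a = a/3 - 30/a = -30/a + a/3)
√(351 + Q(-(0 + 1))) = √(351 + (-30*(-1/(0 + 1)) + (-(0 + 1))/3)) = √(351 + (-30/((-1*1)) + (-1*1)/3)) = √(351 + (-30/(-1) + (⅓)*(-1))) = √(351 + (-30*(-1) - ⅓)) = √(351 + (30 - ⅓)) = √(351 + 89/3) = √(1142/3) = √3426/3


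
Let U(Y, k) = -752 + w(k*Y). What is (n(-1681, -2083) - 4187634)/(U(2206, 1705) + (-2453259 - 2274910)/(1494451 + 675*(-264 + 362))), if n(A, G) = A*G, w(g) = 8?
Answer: 1070745512711/1165815313 ≈ 918.45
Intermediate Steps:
U(Y, k) = -744 (U(Y, k) = -752 + 8 = -744)
(n(-1681, -2083) - 4187634)/(U(2206, 1705) + (-2453259 - 2274910)/(1494451 + 675*(-264 + 362))) = (-1681*(-2083) - 4187634)/(-744 + (-2453259 - 2274910)/(1494451 + 675*(-264 + 362))) = (3501523 - 4187634)/(-744 - 4728169/(1494451 + 675*98)) = -686111/(-744 - 4728169/(1494451 + 66150)) = -686111/(-744 - 4728169/1560601) = -686111/(-1165815313/1560601) = -686111*(-1560601/1165815313) = 1070745512711/1165815313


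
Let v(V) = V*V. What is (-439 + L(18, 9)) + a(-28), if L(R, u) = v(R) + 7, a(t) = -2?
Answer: -110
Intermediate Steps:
v(V) = V²
L(R, u) = 7 + R² (L(R, u) = R² + 7 = 7 + R²)
(-439 + L(18, 9)) + a(-28) = (-439 + (7 + 18²)) - 2 = (-439 + (7 + 324)) - 2 = (-439 + 331) - 2 = -108 - 2 = -110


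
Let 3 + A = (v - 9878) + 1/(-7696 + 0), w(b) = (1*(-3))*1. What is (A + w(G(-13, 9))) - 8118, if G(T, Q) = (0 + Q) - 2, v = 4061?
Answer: -107289937/7696 ≈ -13941.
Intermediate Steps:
G(T, Q) = -2 + Q (G(T, Q) = Q - 2 = -2 + Q)
w(b) = -3 (w(b) = -3*1 = -3)
A = -44790721/7696 (A = -3 + ((4061 - 9878) + 1/(-7696 + 0)) = -3 + (-5817 + 1/(-7696)) = -3 + (-5817 - 1/7696) = -3 - 44767633/7696 = -44790721/7696 ≈ -5820.0)
(A + w(G(-13, 9))) - 8118 = (-44790721/7696 - 3) - 8118 = -44813809/7696 - 8118 = -107289937/7696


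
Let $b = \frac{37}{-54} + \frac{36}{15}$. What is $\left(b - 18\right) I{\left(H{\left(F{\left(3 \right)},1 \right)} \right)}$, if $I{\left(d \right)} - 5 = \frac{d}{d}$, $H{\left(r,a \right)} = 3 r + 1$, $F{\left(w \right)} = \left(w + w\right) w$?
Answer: $- \frac{4397}{45} \approx -97.711$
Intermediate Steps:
$F{\left(w \right)} = 2 w^{2}$ ($F{\left(w \right)} = 2 w w = 2 w^{2}$)
$b = \frac{463}{270}$ ($b = 37 \left(- \frac{1}{54}\right) + 36 \cdot \frac{1}{15} = - \frac{37}{54} + \frac{12}{5} = \frac{463}{270} \approx 1.7148$)
$H{\left(r,a \right)} = 1 + 3 r$
$I{\left(d \right)} = 6$ ($I{\left(d \right)} = 5 + \frac{d}{d} = 5 + 1 = 6$)
$\left(b - 18\right) I{\left(H{\left(F{\left(3 \right)},1 \right)} \right)} = \left(\frac{463}{270} - 18\right) 6 = \left(- \frac{4397}{270}\right) 6 = - \frac{4397}{45}$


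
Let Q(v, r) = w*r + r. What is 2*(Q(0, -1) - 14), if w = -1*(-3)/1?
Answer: -36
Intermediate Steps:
w = 3 (w = 3*1 = 3)
Q(v, r) = 4*r (Q(v, r) = 3*r + r = 4*r)
2*(Q(0, -1) - 14) = 2*(4*(-1) - 14) = 2*(-4 - 14) = 2*(-18) = -36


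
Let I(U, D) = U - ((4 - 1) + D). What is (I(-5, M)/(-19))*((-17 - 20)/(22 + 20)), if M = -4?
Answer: -74/399 ≈ -0.18546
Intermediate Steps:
I(U, D) = -3 + U - D (I(U, D) = U - (3 + D) = U + (-3 - D) = -3 + U - D)
(I(-5, M)/(-19))*((-17 - 20)/(22 + 20)) = ((-3 - 5 - 1*(-4))/(-19))*((-17 - 20)/(22 + 20)) = (-(-3 - 5 + 4)/19)*(-37/42) = (-1/19*(-4))*(-37*1/42) = (4/19)*(-37/42) = -74/399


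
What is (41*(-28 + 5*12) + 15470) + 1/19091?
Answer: 320385163/19091 ≈ 16782.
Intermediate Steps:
(41*(-28 + 5*12) + 15470) + 1/19091 = (41*(-28 + 60) + 15470) + 1/19091 = (41*32 + 15470) + 1/19091 = (1312 + 15470) + 1/19091 = 16782 + 1/19091 = 320385163/19091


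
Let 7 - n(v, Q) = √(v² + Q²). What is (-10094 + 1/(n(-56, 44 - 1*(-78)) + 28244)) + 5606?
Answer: -3581877174477/798100981 + 2*√4505/798100981 ≈ -4488.0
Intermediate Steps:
n(v, Q) = 7 - √(Q² + v²) (n(v, Q) = 7 - √(v² + Q²) = 7 - √(Q² + v²))
(-10094 + 1/(n(-56, 44 - 1*(-78)) + 28244)) + 5606 = (-10094 + 1/((7 - √((44 - 1*(-78))² + (-56)²)) + 28244)) + 5606 = (-10094 + 1/((7 - √((44 + 78)² + 3136)) + 28244)) + 5606 = (-10094 + 1/((7 - √(122² + 3136)) + 28244)) + 5606 = (-10094 + 1/((7 - √(14884 + 3136)) + 28244)) + 5606 = (-10094 + 1/((7 - √18020) + 28244)) + 5606 = (-10094 + 1/((7 - 2*√4505) + 28244)) + 5606 = (-10094 + 1/(28251 - 2*√4505)) + 5606 = -4488 + 1/(28251 - 2*√4505)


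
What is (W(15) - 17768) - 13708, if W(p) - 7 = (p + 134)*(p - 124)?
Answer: -47710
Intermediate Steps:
W(p) = 7 + (-124 + p)*(134 + p) (W(p) = 7 + (p + 134)*(p - 124) = 7 + (134 + p)*(-124 + p) = 7 + (-124 + p)*(134 + p))
(W(15) - 17768) - 13708 = ((-16609 + 15² + 10*15) - 17768) - 13708 = ((-16609 + 225 + 150) - 17768) - 13708 = (-16234 - 17768) - 13708 = -34002 - 13708 = -47710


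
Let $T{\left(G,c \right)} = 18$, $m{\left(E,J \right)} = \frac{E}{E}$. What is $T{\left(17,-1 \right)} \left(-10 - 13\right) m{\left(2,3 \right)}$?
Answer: $-414$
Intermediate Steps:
$m{\left(E,J \right)} = 1$
$T{\left(17,-1 \right)} \left(-10 - 13\right) m{\left(2,3 \right)} = 18 \left(-10 - 13\right) 1 = 18 \left(\left(-23\right) 1\right) = 18 \left(-23\right) = -414$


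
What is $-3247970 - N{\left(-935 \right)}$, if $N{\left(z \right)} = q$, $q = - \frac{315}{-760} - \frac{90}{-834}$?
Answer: $- \frac{68623121197}{21128} \approx -3.248 \cdot 10^{6}$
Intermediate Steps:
$q = \frac{11037}{21128}$ ($q = \left(-315\right) \left(- \frac{1}{760}\right) - - \frac{15}{139} = \frac{63}{152} + \frac{15}{139} = \frac{11037}{21128} \approx 0.52239$)
$N{\left(z \right)} = \frac{11037}{21128}$
$-3247970 - N{\left(-935 \right)} = -3247970 - \frac{11037}{21128} = - \frac{68623121197}{21128}$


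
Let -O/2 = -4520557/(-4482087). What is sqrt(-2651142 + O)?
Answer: 2*I*sqrt(13314776887485818679)/4482087 ≈ 1628.2*I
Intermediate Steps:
O = -9041114/4482087 (O = -(-9041114)/(-4482087) = -(-9041114)*(-1)/4482087 = -2*4520557/4482087 = -9041114/4482087 ≈ -2.0172)
sqrt(-2651142 + O) = sqrt(-2651142 - 9041114/4482087) = sqrt(-11882658134468/4482087) = 2*I*sqrt(13314776887485818679)/4482087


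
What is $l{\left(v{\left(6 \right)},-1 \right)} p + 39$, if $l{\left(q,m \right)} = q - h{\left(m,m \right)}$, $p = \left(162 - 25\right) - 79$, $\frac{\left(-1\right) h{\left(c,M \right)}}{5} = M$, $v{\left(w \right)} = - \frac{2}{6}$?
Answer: $- \frac{811}{3} \approx -270.33$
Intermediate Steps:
$v{\left(w \right)} = - \frac{1}{3}$ ($v{\left(w \right)} = \left(-2\right) \frac{1}{6} = - \frac{1}{3}$)
$h{\left(c,M \right)} = - 5 M$
$p = 58$ ($p = 137 - 79 = 58$)
$l{\left(q,m \right)} = q + 5 m$ ($l{\left(q,m \right)} = q - - 5 m = q + 5 m$)
$l{\left(v{\left(6 \right)},-1 \right)} p + 39 = \left(- \frac{1}{3} + 5 \left(-1\right)\right) 58 + 39 = \left(- \frac{1}{3} - 5\right) 58 + 39 = \left(- \frac{16}{3}\right) 58 + 39 = - \frac{928}{3} + 39 = - \frac{811}{3}$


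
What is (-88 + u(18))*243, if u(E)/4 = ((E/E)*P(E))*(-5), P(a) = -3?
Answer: -6804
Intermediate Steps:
u(E) = 60 (u(E) = 4*(((E/E)*(-3))*(-5)) = 4*((1*(-3))*(-5)) = 4*(-3*(-5)) = 4*15 = 60)
(-88 + u(18))*243 = (-88 + 60)*243 = -28*243 = -6804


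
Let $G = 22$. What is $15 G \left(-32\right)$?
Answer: $-10560$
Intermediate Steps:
$15 G \left(-32\right) = 15 \cdot 22 \left(-32\right) = 330 \left(-32\right) = -10560$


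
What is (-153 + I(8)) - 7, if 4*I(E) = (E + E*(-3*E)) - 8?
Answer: -208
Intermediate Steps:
I(E) = -2 - 3*E²/4 + E/4 (I(E) = ((E + E*(-3*E)) - 8)/4 = ((E - 3*E²) - 8)/4 = (-8 + E - 3*E²)/4 = -2 - 3*E²/4 + E/4)
(-153 + I(8)) - 7 = (-153 + (-2 - ¾*8² + (¼)*8)) - 7 = (-153 + (-2 - ¾*64 + 2)) - 7 = (-153 + (-2 - 48 + 2)) - 7 = (-153 - 48) - 7 = -201 - 7 = -208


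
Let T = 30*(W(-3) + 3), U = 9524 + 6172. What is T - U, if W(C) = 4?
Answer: -15486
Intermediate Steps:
U = 15696
T = 210 (T = 30*(4 + 3) = 30*7 = 210)
T - U = 210 - 1*15696 = 210 - 15696 = -15486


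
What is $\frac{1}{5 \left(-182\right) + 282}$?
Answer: $- \frac{1}{628} \approx -0.0015924$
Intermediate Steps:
$\frac{1}{5 \left(-182\right) + 282} = \frac{1}{-910 + 282} = \frac{1}{-628} = - \frac{1}{628}$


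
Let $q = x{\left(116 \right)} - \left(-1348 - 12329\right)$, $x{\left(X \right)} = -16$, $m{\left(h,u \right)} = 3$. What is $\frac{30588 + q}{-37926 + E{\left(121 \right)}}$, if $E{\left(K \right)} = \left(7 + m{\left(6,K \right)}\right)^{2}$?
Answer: $- \frac{44249}{37826} \approx -1.1698$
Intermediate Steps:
$E{\left(K \right)} = 100$ ($E{\left(K \right)} = \left(7 + 3\right)^{2} = 10^{2} = 100$)
$q = 13661$ ($q = -16 - \left(-1348 - 12329\right) = -16 - -13677 = -16 + 13677 = 13661$)
$\frac{30588 + q}{-37926 + E{\left(121 \right)}} = \frac{30588 + 13661}{-37926 + 100} = \frac{44249}{-37826} = 44249 \left(- \frac{1}{37826}\right) = - \frac{44249}{37826}$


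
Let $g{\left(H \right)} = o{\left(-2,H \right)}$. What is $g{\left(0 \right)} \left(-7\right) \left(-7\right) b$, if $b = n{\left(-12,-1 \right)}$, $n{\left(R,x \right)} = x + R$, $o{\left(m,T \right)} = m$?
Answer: $1274$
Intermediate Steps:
$g{\left(H \right)} = -2$
$n{\left(R,x \right)} = R + x$
$b = -13$ ($b = -12 - 1 = -13$)
$g{\left(0 \right)} \left(-7\right) \left(-7\right) b = \left(-2\right) \left(-7\right) \left(-7\right) \left(-13\right) = 14 \left(-7\right) \left(-13\right) = \left(-98\right) \left(-13\right) = 1274$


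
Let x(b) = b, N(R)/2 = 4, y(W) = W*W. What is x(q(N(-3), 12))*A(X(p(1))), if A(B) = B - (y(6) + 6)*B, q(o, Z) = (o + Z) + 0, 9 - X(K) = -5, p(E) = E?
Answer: -11480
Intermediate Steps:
y(W) = W²
N(R) = 8 (N(R) = 2*4 = 8)
X(K) = 14 (X(K) = 9 - 1*(-5) = 9 + 5 = 14)
q(o, Z) = Z + o (q(o, Z) = (Z + o) + 0 = Z + o)
A(B) = -41*B (A(B) = B - (6² + 6)*B = B - (36 + 6)*B = B - 42*B = -41*B)
x(q(N(-3), 12))*A(X(p(1))) = (12 + 8)*(-41*14) = 20*(-574) = -11480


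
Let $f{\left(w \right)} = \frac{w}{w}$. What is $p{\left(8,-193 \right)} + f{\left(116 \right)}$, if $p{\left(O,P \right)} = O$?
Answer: $9$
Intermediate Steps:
$f{\left(w \right)} = 1$
$p{\left(8,-193 \right)} + f{\left(116 \right)} = 8 + 1 = 9$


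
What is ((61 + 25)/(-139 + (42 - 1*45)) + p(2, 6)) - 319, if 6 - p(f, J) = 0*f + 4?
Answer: -22550/71 ≈ -317.61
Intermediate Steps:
p(f, J) = 2 (p(f, J) = 6 - (0*f + 4) = 6 - (0 + 4) = 6 - 1*4 = 6 - 4 = 2)
((61 + 25)/(-139 + (42 - 1*45)) + p(2, 6)) - 319 = ((61 + 25)/(-139 + (42 - 1*45)) + 2) - 319 = (86/(-139 + (42 - 45)) + 2) - 319 = (86/(-139 - 3) + 2) - 319 = (86/(-142) + 2) - 319 = (86*(-1/142) + 2) - 319 = (-43/71 + 2) - 319 = 99/71 - 319 = -22550/71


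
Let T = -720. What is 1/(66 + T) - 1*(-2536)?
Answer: 1658543/654 ≈ 2536.0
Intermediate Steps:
1/(66 + T) - 1*(-2536) = 1/(66 - 720) - 1*(-2536) = 1/(-654) + 2536 = -1/654 + 2536 = 1658543/654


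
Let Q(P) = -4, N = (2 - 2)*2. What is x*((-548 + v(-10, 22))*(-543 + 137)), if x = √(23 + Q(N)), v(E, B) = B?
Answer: 213556*√19 ≈ 9.3087e+5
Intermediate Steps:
N = 0 (N = 0*2 = 0)
x = √19 (x = √(23 - 4) = √19 ≈ 4.3589)
x*((-548 + v(-10, 22))*(-543 + 137)) = √19*((-548 + 22)*(-543 + 137)) = √19*(-526*(-406)) = √19*213556 = 213556*√19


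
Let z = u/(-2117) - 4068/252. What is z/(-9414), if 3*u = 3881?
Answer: 372415/209259099 ≈ 0.0017797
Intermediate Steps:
u = 3881/3 (u = (1/3)*3881 = 3881/3 ≈ 1293.7)
z = -744830/44457 (z = (3881/3)/(-2117) - 4068/252 = (3881/3)*(-1/2117) - 4068*1/252 = -3881/6351 - 113/7 = -744830/44457 ≈ -16.754)
z/(-9414) = -744830/44457/(-9414) = -744830/44457*(-1/9414) = 372415/209259099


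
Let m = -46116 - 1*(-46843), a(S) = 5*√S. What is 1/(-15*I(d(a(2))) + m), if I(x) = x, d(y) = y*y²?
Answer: -727/27596471 - 3750*√2/27596471 ≈ -0.00021852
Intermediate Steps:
d(y) = y³
m = 727 (m = -46116 + 46843 = 727)
1/(-15*I(d(a(2))) + m) = 1/(-15*250*√2 + 727) = 1/(-3750*√2 + 727) = 1/(727 - 3750*√2)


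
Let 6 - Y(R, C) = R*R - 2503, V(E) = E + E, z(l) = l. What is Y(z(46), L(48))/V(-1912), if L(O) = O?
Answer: -393/3824 ≈ -0.10277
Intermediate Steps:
V(E) = 2*E
Y(R, C) = 2509 - R**2 (Y(R, C) = 6 - (R*R - 2503) = 6 - (R**2 - 2503) = 6 - (-2503 + R**2) = 6 + (2503 - R**2) = 2509 - R**2)
Y(z(46), L(48))/V(-1912) = (2509 - 1*46**2)/((2*(-1912))) = (2509 - 1*2116)/(-3824) = (2509 - 2116)*(-1/3824) = 393*(-1/3824) = -393/3824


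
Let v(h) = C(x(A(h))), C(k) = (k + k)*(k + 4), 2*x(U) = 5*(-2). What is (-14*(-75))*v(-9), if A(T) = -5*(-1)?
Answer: 10500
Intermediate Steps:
A(T) = 5
x(U) = -5 (x(U) = (5*(-2))/2 = (½)*(-10) = -5)
C(k) = 2*k*(4 + k) (C(k) = (2*k)*(4 + k) = 2*k*(4 + k))
v(h) = 10 (v(h) = 2*(-5)*(4 - 5) = 2*(-5)*(-1) = 10)
(-14*(-75))*v(-9) = -14*(-75)*10 = 1050*10 = 10500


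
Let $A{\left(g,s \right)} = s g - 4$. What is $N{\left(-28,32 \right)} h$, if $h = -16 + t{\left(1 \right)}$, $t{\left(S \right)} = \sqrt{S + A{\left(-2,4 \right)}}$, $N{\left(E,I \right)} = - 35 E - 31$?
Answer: $-15184 + 949 i \sqrt{11} \approx -15184.0 + 3147.5 i$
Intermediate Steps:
$A{\left(g,s \right)} = -4 + g s$ ($A{\left(g,s \right)} = g s - 4 = -4 + g s$)
$N{\left(E,I \right)} = -31 - 35 E$
$t{\left(S \right)} = \sqrt{-12 + S}$ ($t{\left(S \right)} = \sqrt{S - 12} = \sqrt{-12 + S}$)
$h = -16 + i \sqrt{11}$ ($h = -16 + \sqrt{-12 + 1} = -16 + \sqrt{-11} = -16 + i \sqrt{11} \approx -16.0 + 3.3166 i$)
$N{\left(-28,32 \right)} h = \left(-31 - -980\right) \left(-16 + i \sqrt{11}\right) = \left(-31 + 980\right) \left(-16 + i \sqrt{11}\right) = 949 \left(-16 + i \sqrt{11}\right) = -15184 + 949 i \sqrt{11}$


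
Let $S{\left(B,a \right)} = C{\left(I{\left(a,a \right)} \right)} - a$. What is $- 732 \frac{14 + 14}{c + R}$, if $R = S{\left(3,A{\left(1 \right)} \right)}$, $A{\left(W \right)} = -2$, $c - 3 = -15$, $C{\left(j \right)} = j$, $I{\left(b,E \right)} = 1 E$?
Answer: $1708$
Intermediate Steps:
$I{\left(b,E \right)} = E$
$c = -12$ ($c = 3 - 15 = -12$)
$S{\left(B,a \right)} = 0$ ($S{\left(B,a \right)} = a - a = 0$)
$R = 0$
$- 732 \frac{14 + 14}{c + R} = - 732 \frac{14 + 14}{-12 + 0} = - 732 \frac{28}{-12} = - 732 \cdot 28 \left(- \frac{1}{12}\right) = \left(-732\right) \left(- \frac{7}{3}\right) = 1708$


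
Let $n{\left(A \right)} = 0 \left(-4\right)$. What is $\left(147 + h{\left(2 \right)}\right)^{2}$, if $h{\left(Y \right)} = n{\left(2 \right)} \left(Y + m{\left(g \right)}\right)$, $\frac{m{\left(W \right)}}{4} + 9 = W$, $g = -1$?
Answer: $21609$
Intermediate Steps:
$m{\left(W \right)} = -36 + 4 W$
$n{\left(A \right)} = 0$
$h{\left(Y \right)} = 0$ ($h{\left(Y \right)} = 0 \left(Y + \left(-36 + 4 \left(-1\right)\right)\right) = 0 \left(Y - 40\right) = 0 \left(-40 + Y\right) = 0$)
$\left(147 + h{\left(2 \right)}\right)^{2} = \left(147 + 0\right)^{2} = 147^{2} = 21609$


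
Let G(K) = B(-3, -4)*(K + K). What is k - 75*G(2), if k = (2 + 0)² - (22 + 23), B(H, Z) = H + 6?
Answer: -941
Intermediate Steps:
B(H, Z) = 6 + H
k = -41 (k = 2² - 1*45 = 4 - 45 = -41)
G(K) = 6*K (G(K) = (6 - 3)*(K + K) = 3*(2*K) = 6*K)
k - 75*G(2) = -41 - 450*2 = -41 - 75*12 = -41 - 900 = -941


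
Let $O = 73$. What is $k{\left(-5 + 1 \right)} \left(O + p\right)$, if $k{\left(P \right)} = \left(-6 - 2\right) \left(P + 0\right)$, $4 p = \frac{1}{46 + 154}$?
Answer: $\frac{58401}{25} \approx 2336.0$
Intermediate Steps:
$p = \frac{1}{800}$ ($p = \frac{1}{4 \left(46 + 154\right)} = \frac{1}{4 \cdot 200} = \frac{1}{4} \cdot \frac{1}{200} = \frac{1}{800} \approx 0.00125$)
$k{\left(P \right)} = - 8 P$
$k{\left(-5 + 1 \right)} \left(O + p\right) = - 8 \left(-5 + 1\right) \left(73 + \frac{1}{800}\right) = \left(-8\right) \left(-4\right) \frac{58401}{800} = 32 \cdot \frac{58401}{800} = \frac{58401}{25}$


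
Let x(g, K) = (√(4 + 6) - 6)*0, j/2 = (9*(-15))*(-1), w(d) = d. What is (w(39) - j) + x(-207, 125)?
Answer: -231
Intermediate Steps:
j = 270 (j = 2*((9*(-15))*(-1)) = 2*(-135*(-1)) = 2*135 = 270)
x(g, K) = 0 (x(g, K) = (√10 - 6)*0 = (-6 + √10)*0 = 0)
(w(39) - j) + x(-207, 125) = (39 - 1*270) + 0 = (39 - 270) + 0 = -231 + 0 = -231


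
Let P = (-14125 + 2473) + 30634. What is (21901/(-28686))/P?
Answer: -21901/544517652 ≈ -4.0221e-5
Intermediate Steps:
P = 18982 (P = -11652 + 30634 = 18982)
(21901/(-28686))/P = (21901/(-28686))/18982 = (21901*(-1/28686))*(1/18982) = -21901/28686*1/18982 = -21901/544517652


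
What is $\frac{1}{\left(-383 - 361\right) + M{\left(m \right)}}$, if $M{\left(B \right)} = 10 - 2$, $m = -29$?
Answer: $- \frac{1}{736} \approx -0.0013587$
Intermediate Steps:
$M{\left(B \right)} = 8$ ($M{\left(B \right)} = 10 - 2 = 8$)
$\frac{1}{\left(-383 - 361\right) + M{\left(m \right)}} = \frac{1}{\left(-383 - 361\right) + 8} = \frac{1}{-744 + 8} = \frac{1}{-736} = - \frac{1}{736}$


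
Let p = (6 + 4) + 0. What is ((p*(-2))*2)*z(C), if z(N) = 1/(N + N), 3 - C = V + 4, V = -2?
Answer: -20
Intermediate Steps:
p = 10 (p = 10 + 0 = 10)
C = 1 (C = 3 - (-2 + 4) = 3 - 1*2 = 3 - 2 = 1)
z(N) = 1/(2*N)
((p*(-2))*2)*z(C) = ((10*(-2))*2)*((½)/1) = (-20*2)*((½)*1) = -40*½ = -20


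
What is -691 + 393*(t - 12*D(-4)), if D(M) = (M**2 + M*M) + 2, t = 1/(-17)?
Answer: -2737988/17 ≈ -1.6106e+5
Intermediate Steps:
t = -1/17 ≈ -0.058824
D(M) = 2 + 2*M**2 (D(M) = (M**2 + M**2) + 2 = 2*M**2 + 2 = 2 + 2*M**2)
-691 + 393*(t - 12*D(-4)) = -691 + 393*(-1/17 - 12*(2 + 2*(-4)**2)) = -691 + 393*(-1/17 - 12*(2 + 2*16)) = -691 + 393*(-1/17 - 12*(2 + 32)) = -691 + 393*(-1/17 - 12*34) = -691 + 393*(-1/17 - 408) = -691 + 393*(-6937/17) = -691 - 2726241/17 = -2737988/17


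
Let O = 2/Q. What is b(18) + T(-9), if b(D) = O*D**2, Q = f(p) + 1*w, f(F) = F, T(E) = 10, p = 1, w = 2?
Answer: 226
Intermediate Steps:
Q = 3 (Q = 1 + 1*2 = 1 + 2 = 3)
O = 2/3 ≈ 0.66667
b(D) = 2*D**2/3
b(18) + T(-9) = (2/3)*18**2 + 10 = (2/3)*324 + 10 = 216 + 10 = 226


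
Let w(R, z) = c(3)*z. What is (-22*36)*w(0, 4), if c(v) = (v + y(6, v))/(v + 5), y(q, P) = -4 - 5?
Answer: 2376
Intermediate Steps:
y(q, P) = -9
c(v) = (-9 + v)/(5 + v) (c(v) = (v - 9)/(v + 5) = (-9 + v)/(5 + v))
w(R, z) = -3*z/4 (w(R, z) = ((-9 + 3)/(5 + 3))*z = (-6/8)*z = ((1/8)*(-6))*z = -3*z/4)
(-22*36)*w(0, 4) = (-22*36)*(-3/4*4) = -792*(-3) = 2376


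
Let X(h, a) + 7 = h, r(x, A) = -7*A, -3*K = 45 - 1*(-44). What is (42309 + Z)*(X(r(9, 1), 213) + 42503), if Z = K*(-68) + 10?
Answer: 1883806467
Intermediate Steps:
K = -89/3 (K = -(45 - 1*(-44))/3 = -(45 + 44)/3 = -⅓*89 = -89/3 ≈ -29.667)
X(h, a) = -7 + h
Z = 6082/3 (Z = -89/3*(-68) + 10 = 6052/3 + 10 = 6082/3 ≈ 2027.3)
(42309 + Z)*(X(r(9, 1), 213) + 42503) = (42309 + 6082/3)*((-7 - 7*1) + 42503) = 133009*((-7 - 7) + 42503)/3 = 133009*(-14 + 42503)/3 = (133009/3)*42489 = 1883806467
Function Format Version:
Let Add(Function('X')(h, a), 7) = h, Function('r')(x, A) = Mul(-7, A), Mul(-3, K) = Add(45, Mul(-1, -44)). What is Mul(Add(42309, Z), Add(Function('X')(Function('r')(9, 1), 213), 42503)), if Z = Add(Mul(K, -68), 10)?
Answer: 1883806467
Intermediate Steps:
K = Rational(-89, 3) (K = Mul(Rational(-1, 3), Add(45, Mul(-1, -44))) = Mul(Rational(-1, 3), Add(45, 44)) = Mul(Rational(-1, 3), 89) = Rational(-89, 3) ≈ -29.667)
Function('X')(h, a) = Add(-7, h)
Z = Rational(6082, 3) (Z = Add(Mul(Rational(-89, 3), -68), 10) = Add(Rational(6052, 3), 10) = Rational(6082, 3) ≈ 2027.3)
Mul(Add(42309, Z), Add(Function('X')(Function('r')(9, 1), 213), 42503)) = Mul(Add(42309, Rational(6082, 3)), Add(Add(-7, Mul(-7, 1)), 42503)) = Mul(Rational(133009, 3), Add(Add(-7, -7), 42503)) = Mul(Rational(133009, 3), Add(-14, 42503)) = Mul(Rational(133009, 3), 42489) = 1883806467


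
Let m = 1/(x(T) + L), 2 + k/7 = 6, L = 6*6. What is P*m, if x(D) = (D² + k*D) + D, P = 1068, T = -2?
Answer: -178/3 ≈ -59.333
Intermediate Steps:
L = 36
k = 28 (k = -14 + 7*6 = -14 + 42 = 28)
x(D) = D² + 29*D (x(D) = (D² + 28*D) + D = D² + 29*D)
m = -1/18 (m = 1/(-2*(29 - 2) + 36) = 1/(-2*27 + 36) = 1/(-54 + 36) = 1/(-18) = -1/18 ≈ -0.055556)
P*m = 1068*(-1/18) = -178/3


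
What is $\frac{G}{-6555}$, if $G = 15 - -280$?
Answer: $- \frac{59}{1311} \approx -0.045004$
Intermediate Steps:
$G = 295$ ($G = 15 + 280 = 295$)
$\frac{G}{-6555} = \frac{295}{-6555} = 295 \left(- \frac{1}{6555}\right) = - \frac{59}{1311}$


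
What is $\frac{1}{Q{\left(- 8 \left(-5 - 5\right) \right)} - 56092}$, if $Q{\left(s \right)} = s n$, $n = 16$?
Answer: $- \frac{1}{54812} \approx -1.8244 \cdot 10^{-5}$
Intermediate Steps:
$Q{\left(s \right)} = 16 s$ ($Q{\left(s \right)} = s 16 = 16 s$)
$\frac{1}{Q{\left(- 8 \left(-5 - 5\right) \right)} - 56092} = \frac{1}{16 \left(- 8 \left(-5 - 5\right)\right) - 56092} = \frac{1}{16 \left(\left(-8\right) \left(-10\right)\right) - 56092} = \frac{1}{16 \cdot 80 - 56092} = \frac{1}{1280 - 56092} = \frac{1}{-54812} = - \frac{1}{54812}$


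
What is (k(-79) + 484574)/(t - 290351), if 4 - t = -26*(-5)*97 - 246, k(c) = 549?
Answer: -485123/302711 ≈ -1.6026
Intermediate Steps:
t = -12360 (t = 4 - (-26*(-5)*97 - 246) = 4 - (130*97 - 246) = 4 - (12610 - 246) = 4 - 1*12364 = 4 - 12364 = -12360)
(k(-79) + 484574)/(t - 290351) = (549 + 484574)/(-12360 - 290351) = 485123/(-302711) = 485123*(-1/302711) = -485123/302711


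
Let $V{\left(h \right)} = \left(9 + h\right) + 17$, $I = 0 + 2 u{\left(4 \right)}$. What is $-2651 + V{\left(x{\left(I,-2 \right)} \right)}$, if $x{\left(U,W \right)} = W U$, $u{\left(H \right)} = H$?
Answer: $-2641$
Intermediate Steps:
$I = 8$ ($I = 0 + 2 \cdot 4 = 0 + 8 = 8$)
$x{\left(U,W \right)} = U W$
$V{\left(h \right)} = 26 + h$
$-2651 + V{\left(x{\left(I,-2 \right)} \right)} = -2651 + \left(26 + 8 \left(-2\right)\right) = -2651 + \left(26 - 16\right) = -2651 + 10 = -2641$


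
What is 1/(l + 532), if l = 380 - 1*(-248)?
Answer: 1/1160 ≈ 0.00086207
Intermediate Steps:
l = 628 (l = 380 + 248 = 628)
1/(l + 532) = 1/(628 + 532) = 1/1160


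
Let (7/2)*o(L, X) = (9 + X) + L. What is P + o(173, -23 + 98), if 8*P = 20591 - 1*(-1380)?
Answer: 157909/56 ≈ 2819.8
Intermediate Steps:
o(L, X) = 18/7 + 2*L/7 + 2*X/7 (o(L, X) = 2*((9 + X) + L)/7 = 2*(9 + L + X)/7 = 18/7 + 2*L/7 + 2*X/7)
P = 21971/8 (P = (20591 - 1*(-1380))/8 = (20591 + 1380)/8 = (⅛)*21971 = 21971/8 ≈ 2746.4)
P + o(173, -23 + 98) = 21971/8 + (18/7 + (2/7)*173 + 2*(-23 + 98)/7) = 21971/8 + (18/7 + 346/7 + (2/7)*75) = 21971/8 + (18/7 + 346/7 + 150/7) = 21971/8 + 514/7 = 157909/56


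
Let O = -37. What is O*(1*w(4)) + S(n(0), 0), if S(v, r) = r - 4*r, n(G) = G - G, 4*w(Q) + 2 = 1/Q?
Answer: 259/16 ≈ 16.188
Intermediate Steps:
w(Q) = -1/2 + 1/(4*Q)
n(G) = 0
S(v, r) = -3*r
O*(1*w(4)) + S(n(0), 0) = -37*(1/4)*(1 - 2*4)/4 - 3*0 = -37*(1/4)*(1/4)*(1 - 8) + 0 = -37*(1/4)*(1/4)*(-7) + 0 = -37*(-7)/16 + 0 = -37*(-7/16) + 0 = 259/16 + 0 = 259/16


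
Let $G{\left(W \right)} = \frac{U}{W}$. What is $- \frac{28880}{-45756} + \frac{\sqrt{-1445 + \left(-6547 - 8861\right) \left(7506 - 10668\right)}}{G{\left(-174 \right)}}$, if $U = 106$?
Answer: $\frac{7220}{11439} - \frac{87 \sqrt{48718651}}{53} \approx -11457.0$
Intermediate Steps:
$G{\left(W \right)} = \frac{106}{W}$
$- \frac{28880}{-45756} + \frac{\sqrt{-1445 + \left(-6547 - 8861\right) \left(7506 - 10668\right)}}{G{\left(-174 \right)}} = - \frac{28880}{-45756} + \frac{\sqrt{-1445 + \left(-6547 - 8861\right) \left(7506 - 10668\right)}}{106 \frac{1}{-174}} = \left(-28880\right) \left(- \frac{1}{45756}\right) + \frac{\sqrt{-1445 - -48720096}}{106 \left(- \frac{1}{174}\right)} = \frac{7220}{11439} + \frac{\sqrt{-1445 + 48720096}}{- \frac{53}{87}} = \frac{7220}{11439} + \sqrt{48718651} \left(- \frac{87}{53}\right) = \frac{7220}{11439} - \frac{87 \sqrt{48718651}}{53}$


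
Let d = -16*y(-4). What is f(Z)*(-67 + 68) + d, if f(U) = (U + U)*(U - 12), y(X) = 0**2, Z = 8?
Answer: -64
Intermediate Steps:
y(X) = 0
f(U) = 2*U*(-12 + U) (f(U) = (2*U)*(-12 + U) = 2*U*(-12 + U))
d = 0 (d = -16*0 = 0)
f(Z)*(-67 + 68) + d = (2*8*(-12 + 8))*(-67 + 68) + 0 = (2*8*(-4))*1 + 0 = -64*1 + 0 = -64 + 0 = -64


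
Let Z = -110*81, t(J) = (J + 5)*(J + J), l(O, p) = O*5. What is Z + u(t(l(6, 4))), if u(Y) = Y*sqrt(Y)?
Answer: -8910 + 21000*sqrt(21) ≈ 87324.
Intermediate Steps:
l(O, p) = 5*O
t(J) = 2*J*(5 + J) (t(J) = (5 + J)*(2*J) = 2*J*(5 + J))
u(Y) = Y**(3/2)
Z = -8910
Z + u(t(l(6, 4))) = -8910 + (2*(5*6)*(5 + 5*6))**(3/2) = -8910 + (2*30*(5 + 30))**(3/2) = -8910 + (2*30*35)**(3/2) = -8910 + 2100**(3/2) = -8910 + 21000*sqrt(21)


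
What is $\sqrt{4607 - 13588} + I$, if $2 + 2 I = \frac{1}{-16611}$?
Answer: $- \frac{33223}{33222} + i \sqrt{8981} \approx -1.0 + 94.768 i$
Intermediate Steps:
$I = - \frac{33223}{33222}$ ($I = -1 + \frac{1}{2 \left(-16611\right)} = -1 + \frac{1}{2} \left(- \frac{1}{16611}\right) = -1 - \frac{1}{33222} = - \frac{33223}{33222} \approx -1.0$)
$\sqrt{4607 - 13588} + I = \sqrt{4607 - 13588} - \frac{33223}{33222} = \sqrt{-8981} - \frac{33223}{33222} = i \sqrt{8981} - \frac{33223}{33222} = - \frac{33223}{33222} + i \sqrt{8981}$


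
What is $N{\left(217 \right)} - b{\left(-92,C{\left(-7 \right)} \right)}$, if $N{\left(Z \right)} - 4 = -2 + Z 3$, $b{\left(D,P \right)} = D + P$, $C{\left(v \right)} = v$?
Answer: $752$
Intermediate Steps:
$N{\left(Z \right)} = 2 + 3 Z$ ($N{\left(Z \right)} = 4 + \left(-2 + Z 3\right) = 4 + \left(-2 + 3 Z\right) = 2 + 3 Z$)
$N{\left(217 \right)} - b{\left(-92,C{\left(-7 \right)} \right)} = \left(2 + 3 \cdot 217\right) - \left(-92 - 7\right) = \left(2 + 651\right) - -99 = 653 + 99 = 752$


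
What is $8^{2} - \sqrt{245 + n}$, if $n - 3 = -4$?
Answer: $64 - 2 \sqrt{61} \approx 48.38$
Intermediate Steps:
$n = -1$ ($n = 3 - 4 = -1$)
$8^{2} - \sqrt{245 + n} = 8^{2} - \sqrt{245 - 1} = 64 - \sqrt{244} = 64 - 2 \sqrt{61}$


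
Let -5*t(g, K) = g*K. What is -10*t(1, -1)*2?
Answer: -4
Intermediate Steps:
t(g, K) = -K*g/5 (t(g, K) = -g*K/5 = -K*g/5)
-10*t(1, -1)*2 = -(-2)*(-1)*2 = -10*⅕*2 = -2*2 = -4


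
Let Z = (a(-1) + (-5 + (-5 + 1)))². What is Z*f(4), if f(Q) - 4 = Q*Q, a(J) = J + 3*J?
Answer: 3380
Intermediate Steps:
a(J) = 4*J
f(Q) = 4 + Q² (f(Q) = 4 + Q*Q = 4 + Q²)
Z = 169 (Z = (4*(-1) + (-5 + (-5 + 1)))² = (-4 + (-5 - 4))² = (-4 - 9)² = (-13)² = 169)
Z*f(4) = 169*(4 + 4²) = 169*(4 + 16) = 169*20 = 3380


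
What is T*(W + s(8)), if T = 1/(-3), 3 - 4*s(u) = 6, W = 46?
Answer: -181/12 ≈ -15.083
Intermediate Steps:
s(u) = -3/4 (s(u) = 3/4 - 1/4*6 = 3/4 - 3/2 = -3/4)
T = -1/3 ≈ -0.33333
T*(W + s(8)) = -(46 - 3/4)/3 = -1/3*181/4 = -181/12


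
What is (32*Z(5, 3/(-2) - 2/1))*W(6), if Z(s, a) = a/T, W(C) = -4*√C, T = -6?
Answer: -224*√6/3 ≈ -182.90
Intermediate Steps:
Z(s, a) = -a/6 (Z(s, a) = a/(-6) = a*(-⅙) = -a/6)
(32*Z(5, 3/(-2) - 2/1))*W(6) = (32*(-(3/(-2) - 2/1)/6))*(-4*√6) = (32*(-(3*(-½) - 2*1)/6))*(-4*√6) = (32*(-(-3/2 - 2)/6))*(-4*√6) = (32*(-⅙*(-7/2)))*(-4*√6) = (32*(7/12))*(-4*√6) = 56*(-4*√6)/3 = -224*√6/3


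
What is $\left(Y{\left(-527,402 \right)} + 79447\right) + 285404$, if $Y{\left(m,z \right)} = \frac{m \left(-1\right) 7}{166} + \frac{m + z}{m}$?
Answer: $\frac{31919860035}{87482} \approx 3.6487 \cdot 10^{5}$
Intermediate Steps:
$Y{\left(m,z \right)} = - \frac{7 m}{166} + \frac{m + z}{m}$ ($Y{\left(m,z \right)} = - m 7 \cdot \frac{1}{166} + \frac{m + z}{m} = - 7 m \frac{1}{166} + \frac{m + z}{m} = - \frac{7 m}{166} + \frac{m + z}{m}$)
$\left(Y{\left(-527,402 \right)} + 79447\right) + 285404 = \left(\left(1 - - \frac{3689}{166} + \frac{402}{-527}\right) + 79447\right) + 285404 = \left(\left(1 + \frac{3689}{166} + 402 \left(- \frac{1}{527}\right)\right) + 79447\right) + 285404 = \left(\left(1 + \frac{3689}{166} - \frac{402}{527}\right) + 79447\right) + 285404 = \left(\frac{1964853}{87482} + 79447\right) + 285404 = \frac{6952147307}{87482} + 285404 = \frac{31919860035}{87482}$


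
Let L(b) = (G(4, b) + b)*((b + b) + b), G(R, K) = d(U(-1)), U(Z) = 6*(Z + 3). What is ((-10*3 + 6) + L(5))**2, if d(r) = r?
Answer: 53361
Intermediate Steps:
U(Z) = 18 + 6*Z (U(Z) = 6*(3 + Z) = 18 + 6*Z)
G(R, K) = 12 (G(R, K) = 18 + 6*(-1) = 18 - 6 = 12)
L(b) = 3*b*(12 + b) (L(b) = (12 + b)*((b + b) + b) = (12 + b)*(2*b + b) = (12 + b)*(3*b) = 3*b*(12 + b))
((-10*3 + 6) + L(5))**2 = ((-10*3 + 6) + 3*5*(12 + 5))**2 = ((-30 + 6) + 3*5*17)**2 = (-24 + 255)**2 = 231**2 = 53361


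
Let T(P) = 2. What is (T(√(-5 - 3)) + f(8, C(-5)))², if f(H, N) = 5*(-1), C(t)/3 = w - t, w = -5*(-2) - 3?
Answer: 9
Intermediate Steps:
w = 7 (w = 10 - 3 = 7)
C(t) = 21 - 3*t (C(t) = 3*(7 - t) = 21 - 3*t)
f(H, N) = -5
(T(√(-5 - 3)) + f(8, C(-5)))² = (2 - 5)² = (-3)² = 9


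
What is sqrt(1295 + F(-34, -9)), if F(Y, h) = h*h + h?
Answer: sqrt(1367) ≈ 36.973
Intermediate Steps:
F(Y, h) = h + h**2 (F(Y, h) = h**2 + h = h + h**2)
sqrt(1295 + F(-34, -9)) = sqrt(1295 - 9*(1 - 9)) = sqrt(1295 - 9*(-8)) = sqrt(1295 + 72) = sqrt(1367)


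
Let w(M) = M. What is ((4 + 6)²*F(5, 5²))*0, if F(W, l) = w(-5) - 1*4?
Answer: 0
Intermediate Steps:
F(W, l) = -9 (F(W, l) = -5 - 1*4 = -5 - 4 = -9)
((4 + 6)²*F(5, 5²))*0 = ((4 + 6)²*(-9))*0 = (10²*(-9))*0 = (100*(-9))*0 = -900*0 = 0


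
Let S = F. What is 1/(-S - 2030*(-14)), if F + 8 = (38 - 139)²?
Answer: 1/18227 ≈ 5.4864e-5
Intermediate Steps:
F = 10193 (F = -8 + (38 - 139)² = -8 + (-101)² = -8 + 10201 = 10193)
S = 10193
1/(-S - 2030*(-14)) = 1/(-1*10193 - 2030*(-14)) = 1/(-10193 + 28420) = 1/18227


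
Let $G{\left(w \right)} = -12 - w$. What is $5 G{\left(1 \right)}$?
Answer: $-65$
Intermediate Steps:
$5 G{\left(1 \right)} = 5 \left(-12 - 1\right) = 5 \left(-13\right) = -65$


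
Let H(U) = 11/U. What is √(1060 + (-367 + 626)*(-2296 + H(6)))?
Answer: 5*I*√854106/6 ≈ 770.15*I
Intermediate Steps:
√(1060 + (-367 + 626)*(-2296 + H(6))) = √(1060 + (-367 + 626)*(-2296 + 11/6)) = √(1060 + 259*(-2296 + 11*(⅙))) = √(1060 + 259*(-2296 + 11/6)) = √(1060 + 259*(-13765/6)) = √(1060 - 3565135/6) = √(-3558775/6) = 5*I*√854106/6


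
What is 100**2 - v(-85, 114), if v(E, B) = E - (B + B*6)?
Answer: 10883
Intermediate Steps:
v(E, B) = E - 7*B (v(E, B) = E - (B + 6*B) = E - 7*B)
100**2 - v(-85, 114) = 100**2 - (-85 - 7*114) = 10000 - (-85 - 798) = 10000 - 1*(-883) = 10000 + 883 = 10883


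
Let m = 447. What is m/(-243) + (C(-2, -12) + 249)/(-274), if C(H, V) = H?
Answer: -60833/22194 ≈ -2.7410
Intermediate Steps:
m/(-243) + (C(-2, -12) + 249)/(-274) = 447/(-243) + (-2 + 249)/(-274) = 447*(-1/243) + 247*(-1/274) = -149/81 - 247/274 = -60833/22194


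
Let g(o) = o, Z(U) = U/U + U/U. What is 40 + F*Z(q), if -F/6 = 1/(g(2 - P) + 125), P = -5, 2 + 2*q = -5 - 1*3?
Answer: 439/11 ≈ 39.909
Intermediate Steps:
q = -5 (q = -1 + (-5 - 1*3)/2 = -1 + (-5 - 3)/2 = -1 + (½)*(-8) = -1 - 4 = -5)
Z(U) = 2 (Z(U) = 1 + 1 = 2)
F = -1/22 (F = -6/((2 - 1*(-5)) + 125) = -6/((2 + 5) + 125) = -6/(7 + 125) = -6/132 = -6*1/132 = -1/22 ≈ -0.045455)
40 + F*Z(q) = 40 - 1/22*2 = 40 - 1/11 = 439/11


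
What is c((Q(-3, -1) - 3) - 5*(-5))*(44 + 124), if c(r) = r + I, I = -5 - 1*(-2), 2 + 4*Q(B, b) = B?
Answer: 2982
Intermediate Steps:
Q(B, b) = -½ + B/4
I = -3 (I = -5 + 2 = -3)
c(r) = -3 + r (c(r) = r - 3 = -3 + r)
c((Q(-3, -1) - 3) - 5*(-5))*(44 + 124) = (-3 + (((-½ + (¼)*(-3)) - 3) - 5*(-5)))*(44 + 124) = (-3 + (((-½ - ¾) - 3) + 25))*168 = (-3 + ((-5/4 - 3) + 25))*168 = (-3 + (-17/4 + 25))*168 = (-3 + 83/4)*168 = (71/4)*168 = 2982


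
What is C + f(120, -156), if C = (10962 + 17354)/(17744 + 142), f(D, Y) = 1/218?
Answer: 3095387/1949574 ≈ 1.5877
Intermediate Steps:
f(D, Y) = 1/218
C = 14158/8943 (C = 28316/17886 = 28316*(1/17886) = 14158/8943 ≈ 1.5831)
C + f(120, -156) = 14158/8943 + 1/218 = 3095387/1949574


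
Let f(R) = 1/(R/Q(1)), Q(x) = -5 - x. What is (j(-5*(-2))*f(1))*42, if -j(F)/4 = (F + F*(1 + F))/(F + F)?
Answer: 6048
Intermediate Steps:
f(R) = -6/R (f(R) = 1/(R/(-5 - 1*1)) = 1/(R/(-5 - 1)) = 1/(R/(-6)) = 1/(R*(-⅙)) = 1/(-R/6) = -6/R)
j(F) = -2*(F + F*(1 + F))/F (j(F) = -4*(F + F*(1 + F))/(F + F) = -4*(F + F*(1 + F))/(2*F) = -4*(F + F*(1 + F))*1/(2*F) = -2*(F + F*(1 + F))/F)
(j(-5*(-2))*f(1))*42 = ((-4 - (-10)*(-2))*(-6/1))*42 = ((-4 - 2*10)*(-6*1))*42 = ((-4 - 20)*(-6))*42 = -24*(-6)*42 = 144*42 = 6048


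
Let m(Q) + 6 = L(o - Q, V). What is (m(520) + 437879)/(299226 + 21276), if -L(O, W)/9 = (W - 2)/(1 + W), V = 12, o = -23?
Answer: 5692259/4166526 ≈ 1.3662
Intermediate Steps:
L(O, W) = -9*(-2 + W)/(1 + W) (L(O, W) = -9*(W - 2)/(1 + W) = -9*(-2 + W)/(1 + W))
m(Q) = -168/13 (m(Q) = -6 + 9*(2 - 1*12)/(1 + 12) = -6 + 9*(2 - 12)/13 = -6 + 9*(1/13)*(-10) = -6 - 90/13 = -168/13)
(m(520) + 437879)/(299226 + 21276) = (-168/13 + 437879)/(299226 + 21276) = (5692259/13)/320502 = (5692259/13)*(1/320502) = 5692259/4166526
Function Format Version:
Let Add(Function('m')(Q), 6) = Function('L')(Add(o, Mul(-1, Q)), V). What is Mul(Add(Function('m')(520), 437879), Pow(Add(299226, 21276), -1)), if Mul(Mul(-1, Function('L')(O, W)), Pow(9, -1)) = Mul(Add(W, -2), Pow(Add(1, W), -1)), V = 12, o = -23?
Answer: Rational(5692259, 4166526) ≈ 1.3662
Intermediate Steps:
Function('L')(O, W) = Mul(-9, Pow(Add(1, W), -1), Add(-2, W)) (Function('L')(O, W) = Mul(-9, Mul(Add(W, -2), Pow(Add(1, W), -1))) = Mul(-9, Mul(Add(-2, W), Pow(Add(1, W), -1))) = Mul(-9, Mul(Pow(Add(1, W), -1), Add(-2, W))) = Mul(-9, Pow(Add(1, W), -1), Add(-2, W)))
Function('m')(Q) = Rational(-168, 13) (Function('m')(Q) = Add(-6, Mul(9, Pow(Add(1, 12), -1), Add(2, Mul(-1, 12)))) = Add(-6, Mul(9, Pow(13, -1), Add(2, -12))) = Add(-6, Mul(9, Rational(1, 13), -10)) = Add(-6, Rational(-90, 13)) = Rational(-168, 13))
Mul(Add(Function('m')(520), 437879), Pow(Add(299226, 21276), -1)) = Mul(Add(Rational(-168, 13), 437879), Pow(Add(299226, 21276), -1)) = Mul(Rational(5692259, 13), Pow(320502, -1)) = Mul(Rational(5692259, 13), Rational(1, 320502)) = Rational(5692259, 4166526)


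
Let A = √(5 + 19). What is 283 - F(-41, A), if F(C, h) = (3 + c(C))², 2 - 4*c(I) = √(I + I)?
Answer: 2207/8 + 7*I*√82/4 ≈ 275.88 + 15.847*I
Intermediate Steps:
A = 2*√6 (A = √24 = 2*√6 ≈ 4.8990)
c(I) = ½ - √2*√I/4 (c(I) = ½ - √(I + I)/4 = ½ - √2*√I/4)
F(C, h) = (7/2 - √2*√C/4)² (F(C, h) = (3 + (½ - √2*√C/4))² = (7/2 - √2*√C/4)²)
283 - F(-41, A) = 283 - (-14 + √2*√(-41))²/16 = 283 - (-14 + √2*(I*√41))²/16 = 283 - (-14 + I*√82)²/16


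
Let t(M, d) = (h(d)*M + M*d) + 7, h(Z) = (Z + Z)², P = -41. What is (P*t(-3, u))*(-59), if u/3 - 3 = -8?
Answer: -6405512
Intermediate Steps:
h(Z) = 4*Z² (h(Z) = (2*Z)² = 4*Z²)
u = -15 (u = 9 + 3*(-8) = 9 - 24 = -15)
t(M, d) = 7 + M*d + 4*M*d² (t(M, d) = ((4*d²)*M + M*d) + 7 = (4*M*d² + M*d) + 7 = (M*d + 4*M*d²) + 7 = 7 + M*d + 4*M*d²)
(P*t(-3, u))*(-59) = -41*(7 - 3*(-15) + 4*(-3)*(-15)²)*(-59) = -41*(7 + 45 + 4*(-3)*225)*(-59) = -41*(7 + 45 - 2700)*(-59) = -41*(-2648)*(-59) = 108568*(-59) = -6405512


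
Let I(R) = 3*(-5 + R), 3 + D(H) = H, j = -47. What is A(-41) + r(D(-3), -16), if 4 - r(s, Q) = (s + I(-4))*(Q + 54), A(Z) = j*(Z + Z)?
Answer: 5112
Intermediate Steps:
D(H) = -3 + H
I(R) = -15 + 3*R
A(Z) = -94*Z (A(Z) = -47*(Z + Z) = -94*Z)
r(s, Q) = 4 - (-27 + s)*(54 + Q) (r(s, Q) = 4 - (s + (-15 + 3*(-4)))*(Q + 54) = 4 - (s + (-15 - 12))*(54 + Q) = 4 - (s - 27)*(54 + Q) = 4 - (-27 + s)*(54 + Q))
A(-41) + r(D(-3), -16) = -94*(-41) + (1462 - 54*(-3 - 3) + 27*(-16) - 1*(-16)*(-3 - 3)) = 3854 + (1462 - 54*(-6) - 432 - 1*(-16)*(-6)) = 3854 + (1462 + 324 - 432 - 96) = 3854 + 1258 = 5112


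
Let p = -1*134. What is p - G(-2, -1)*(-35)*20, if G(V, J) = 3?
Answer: 1966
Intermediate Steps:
p = -134
p - G(-2, -1)*(-35)*20 = -134 - 3*(-35)*20 = -134 - (-105)*20 = -134 - 1*(-2100) = -134 + 2100 = 1966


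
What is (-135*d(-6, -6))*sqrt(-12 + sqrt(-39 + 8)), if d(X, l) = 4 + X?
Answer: 270*sqrt(-12 + I*sqrt(31)) ≈ 211.63 + 958.95*I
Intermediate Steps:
(-135*d(-6, -6))*sqrt(-12 + sqrt(-39 + 8)) = (-135*(4 - 6))*sqrt(-12 + sqrt(-39 + 8)) = (-135*(-2))*sqrt(-12 + sqrt(-31)) = 270*sqrt(-12 + I*sqrt(31))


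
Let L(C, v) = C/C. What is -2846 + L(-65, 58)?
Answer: -2845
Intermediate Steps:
L(C, v) = 1
-2846 + L(-65, 58) = -2846 + 1 = -2845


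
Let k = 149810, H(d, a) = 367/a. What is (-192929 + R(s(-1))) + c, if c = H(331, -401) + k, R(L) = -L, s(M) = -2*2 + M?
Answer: -17289081/401 ≈ -43115.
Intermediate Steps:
s(M) = -4 + M
c = 60073443/401 (c = 367/(-401) + 149810 = 367*(-1/401) + 149810 = -367/401 + 149810 = 60073443/401 ≈ 1.4981e+5)
(-192929 + R(s(-1))) + c = (-192929 - (-4 - 1)) + 60073443/401 = (-192929 - 1*(-5)) + 60073443/401 = (-192929 + 5) + 60073443/401 = -192924 + 60073443/401 = -17289081/401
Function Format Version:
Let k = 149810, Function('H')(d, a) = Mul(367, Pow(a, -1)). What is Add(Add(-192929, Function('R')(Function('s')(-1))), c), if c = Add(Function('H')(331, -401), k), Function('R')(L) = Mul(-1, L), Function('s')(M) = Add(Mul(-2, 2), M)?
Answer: Rational(-17289081, 401) ≈ -43115.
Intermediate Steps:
Function('s')(M) = Add(-4, M)
c = Rational(60073443, 401) (c = Add(Mul(367, Pow(-401, -1)), 149810) = Add(Mul(367, Rational(-1, 401)), 149810) = Add(Rational(-367, 401), 149810) = Rational(60073443, 401) ≈ 1.4981e+5)
Add(Add(-192929, Function('R')(Function('s')(-1))), c) = Add(Add(-192929, Mul(-1, Add(-4, -1))), Rational(60073443, 401)) = Add(Add(-192929, Mul(-1, -5)), Rational(60073443, 401)) = Add(Add(-192929, 5), Rational(60073443, 401)) = Add(-192924, Rational(60073443, 401)) = Rational(-17289081, 401)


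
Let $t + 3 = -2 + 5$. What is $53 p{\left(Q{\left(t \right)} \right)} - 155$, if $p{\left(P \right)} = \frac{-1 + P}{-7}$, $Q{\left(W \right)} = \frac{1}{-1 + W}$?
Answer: $- \frac{979}{7} \approx -139.86$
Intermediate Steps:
$t = 0$ ($t = -3 + \left(-2 + 5\right) = -3 + 3 = 0$)
$p{\left(P \right)} = \frac{1}{7} - \frac{P}{7}$ ($p{\left(P \right)} = \left(-1 + P\right) \left(- \frac{1}{7}\right) = \frac{1}{7} - \frac{P}{7}$)
$53 p{\left(Q{\left(t \right)} \right)} - 155 = 53 \left(\frac{1}{7} - \frac{1}{7 \left(-1 + 0\right)}\right) - 155 = 53 \left(\frac{1}{7} - \frac{1}{7 \left(-1\right)}\right) - 155 = 53 \left(\frac{1}{7} - - \frac{1}{7}\right) - 155 = 53 \left(\frac{1}{7} + \frac{1}{7}\right) - 155 = 53 \cdot \frac{2}{7} - 155 = \frac{106}{7} - 155 = - \frac{979}{7}$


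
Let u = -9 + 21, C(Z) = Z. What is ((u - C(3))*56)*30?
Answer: 15120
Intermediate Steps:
u = 12
((u - C(3))*56)*30 = ((12 - 1*3)*56)*30 = ((12 - 3)*56)*30 = (9*56)*30 = 504*30 = 15120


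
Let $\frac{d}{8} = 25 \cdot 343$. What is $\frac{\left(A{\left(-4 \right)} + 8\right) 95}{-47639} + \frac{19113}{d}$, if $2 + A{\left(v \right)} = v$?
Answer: $\frac{897490207}{3268035400} \approx 0.27463$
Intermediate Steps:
$A{\left(v \right)} = -2 + v$
$d = 68600$ ($d = 8 \cdot 25 \cdot 343 = 8 \cdot 8575 = 68600$)
$\frac{\left(A{\left(-4 \right)} + 8\right) 95}{-47639} + \frac{19113}{d} = \frac{\left(\left(-2 - 4\right) + 8\right) 95}{-47639} + \frac{19113}{68600} = \left(-6 + 8\right) 95 \left(- \frac{1}{47639}\right) + 19113 \cdot \frac{1}{68600} = 2 \cdot 95 \left(- \frac{1}{47639}\right) + \frac{19113}{68600} = 190 \left(- \frac{1}{47639}\right) + \frac{19113}{68600} = - \frac{190}{47639} + \frac{19113}{68600} = \frac{897490207}{3268035400}$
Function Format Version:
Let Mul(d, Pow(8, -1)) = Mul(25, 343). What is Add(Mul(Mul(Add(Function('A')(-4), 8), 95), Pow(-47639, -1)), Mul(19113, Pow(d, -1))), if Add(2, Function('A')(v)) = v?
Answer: Rational(897490207, 3268035400) ≈ 0.27463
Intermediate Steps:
Function('A')(v) = Add(-2, v)
d = 68600 (d = Mul(8, Mul(25, 343)) = Mul(8, 8575) = 68600)
Add(Mul(Mul(Add(Function('A')(-4), 8), 95), Pow(-47639, -1)), Mul(19113, Pow(d, -1))) = Add(Mul(Mul(Add(Add(-2, -4), 8), 95), Pow(-47639, -1)), Mul(19113, Pow(68600, -1))) = Add(Mul(Mul(Add(-6, 8), 95), Rational(-1, 47639)), Mul(19113, Rational(1, 68600))) = Add(Mul(Mul(2, 95), Rational(-1, 47639)), Rational(19113, 68600)) = Add(Mul(190, Rational(-1, 47639)), Rational(19113, 68600)) = Add(Rational(-190, 47639), Rational(19113, 68600)) = Rational(897490207, 3268035400)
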